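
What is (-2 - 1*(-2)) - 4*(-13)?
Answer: 52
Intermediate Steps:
(-2 - 1*(-2)) - 4*(-13) = (-2 + 2) + 52 = 0 + 52 = 52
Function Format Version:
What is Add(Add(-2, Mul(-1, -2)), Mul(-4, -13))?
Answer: 52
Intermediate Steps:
Add(Add(-2, Mul(-1, -2)), Mul(-4, -13)) = Add(Add(-2, 2), 52) = Add(0, 52) = 52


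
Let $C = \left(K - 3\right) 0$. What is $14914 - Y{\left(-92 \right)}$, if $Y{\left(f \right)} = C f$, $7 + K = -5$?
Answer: $14914$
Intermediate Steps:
$K = -12$ ($K = -7 - 5 = -12$)
$C = 0$ ($C = \left(-12 - 3\right) 0 = \left(-15\right) 0 = 0$)
$Y{\left(f \right)} = 0$ ($Y{\left(f \right)} = 0 f = 0$)
$14914 - Y{\left(-92 \right)} = 14914 - 0 = 14914 + 0 = 14914$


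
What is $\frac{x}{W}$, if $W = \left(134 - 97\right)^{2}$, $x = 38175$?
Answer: $\frac{38175}{1369} \approx 27.885$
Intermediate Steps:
$W = 1369$ ($W = 37^{2} = 1369$)
$\frac{x}{W} = \frac{38175}{1369}$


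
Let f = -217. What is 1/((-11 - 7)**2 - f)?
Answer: 1/541 ≈ 0.0018484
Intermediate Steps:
1/((-11 - 7)**2 - f) = 1/((-11 - 7)**2 - 1*(-217)) = 1/((-18)**2 + 217) = 1/(324 + 217) = 1/541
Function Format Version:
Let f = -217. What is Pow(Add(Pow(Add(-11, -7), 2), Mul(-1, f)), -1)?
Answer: Rational(1, 541) ≈ 0.0018484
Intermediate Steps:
Pow(Add(Pow(Add(-11, -7), 2), Mul(-1, f)), -1) = Pow(Add(Pow(Add(-11, -7), 2), Mul(-1, -217)), -1) = Pow(Add(Pow(-18, 2), 217), -1) = Pow(Add(324, 217), -1) = Pow(541, -1) = Rational(1, 541)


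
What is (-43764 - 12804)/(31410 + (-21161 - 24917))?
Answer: 14142/3667 ≈ 3.8566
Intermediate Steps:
(-43764 - 12804)/(31410 + (-21161 - 24917)) = -56568/(31410 - 46078) = -56568/(-14668) = -56568*(-1/14668) = 14142/3667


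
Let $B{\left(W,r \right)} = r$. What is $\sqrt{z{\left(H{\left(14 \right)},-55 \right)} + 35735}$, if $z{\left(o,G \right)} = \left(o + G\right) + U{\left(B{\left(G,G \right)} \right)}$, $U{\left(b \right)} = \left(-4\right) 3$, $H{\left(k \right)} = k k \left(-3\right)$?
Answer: $2 \sqrt{8770} \approx 187.3$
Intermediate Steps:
$H{\left(k \right)} = - 3 k^{2}$ ($H{\left(k \right)} = k^{2} \left(-3\right) = - 3 k^{2}$)
$U{\left(b \right)} = -12$
$z{\left(o,G \right)} = -12 + G + o$ ($z{\left(o,G \right)} = \left(o + G\right) - 12 = \left(G + o\right) - 12 = -12 + G + o$)
$\sqrt{z{\left(H{\left(14 \right)},-55 \right)} + 35735} = \sqrt{\left(-12 - 55 - 3 \cdot 14^{2}\right) + 35735} = \sqrt{\left(-12 - 55 - 588\right) + 35735} = \sqrt{-655 + 35735} = \sqrt{35080} = 2 \sqrt{8770}$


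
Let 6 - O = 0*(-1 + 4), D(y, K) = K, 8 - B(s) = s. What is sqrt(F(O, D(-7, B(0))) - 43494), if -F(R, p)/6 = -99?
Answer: 10*I*sqrt(429) ≈ 207.12*I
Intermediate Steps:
B(s) = 8 - s
O = 6 (O = 6 - 0*(-1 + 4) = 6 - 0*3 = 6 - 1*0 = 6 + 0 = 6)
F(R, p) = 594 (F(R, p) = -6*(-99) = 594)
sqrt(F(O, D(-7, B(0))) - 43494) = sqrt(594 - 43494) = sqrt(-42900) = 10*I*sqrt(429)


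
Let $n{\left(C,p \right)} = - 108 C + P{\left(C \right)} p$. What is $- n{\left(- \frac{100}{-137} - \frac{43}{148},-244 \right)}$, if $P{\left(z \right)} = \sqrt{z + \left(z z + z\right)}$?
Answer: $\frac{240543}{5069} + \frac{61 \sqrt{440648049}}{5069} \approx 300.07$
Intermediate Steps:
$P{\left(z \right)} = \sqrt{z^{2} + 2 z}$ ($P{\left(z \right)} = \sqrt{z + \left(z^{2} + z\right)} = \sqrt{z + \left(z + z^{2}\right)} = \sqrt{z^{2} + 2 z}$)
$n{\left(C,p \right)} = - 108 C + p \sqrt{C \left(2 + C\right)}$ ($n{\left(C,p \right)} = - 108 C + \sqrt{C \left(2 + C\right)} p = - 108 C + p \sqrt{C \left(2 + C\right)}$)
$- n{\left(- \frac{100}{-137} - \frac{43}{148},-244 \right)} = - (- 108 \left(- \frac{100}{-137} - \frac{43}{148}\right) - 244 \sqrt{\left(- \frac{100}{-137} - \frac{43}{148}\right) \left(2 - \left(- \frac{100}{137} + \frac{43}{148}\right)\right)}) = - (- 108 \left(\left(-100\right) \left(- \frac{1}{137}\right) - \frac{43}{148}\right) - 244 \sqrt{\left(\left(-100\right) \left(- \frac{1}{137}\right) - \frac{43}{148}\right) \left(2 - - \frac{8909}{20276}\right)}) = - (- 108 \left(\frac{100}{137} - \frac{43}{148}\right) - 244 \sqrt{\left(\frac{100}{137} - \frac{43}{148}\right) \left(2 + \left(\frac{100}{137} - \frac{43}{148}\right)\right)}) = - (\left(-108\right) \frac{8909}{20276} - 244 \sqrt{\frac{8909 \left(2 + \frac{8909}{20276}\right)}{20276}}) = - (- \frac{240543}{5069} - 244 \sqrt{\frac{8909}{20276} \cdot \frac{49461}{20276}}) = - (- \frac{240543}{5069} - 244 \sqrt{\frac{440648049}{411116176}}) = - (- \frac{240543}{5069} - 244 \frac{\sqrt{440648049}}{20276}) = - (- \frac{240543}{5069} - \frac{61 \sqrt{440648049}}{5069}) = \frac{240543}{5069} + \frac{61 \sqrt{440648049}}{5069}$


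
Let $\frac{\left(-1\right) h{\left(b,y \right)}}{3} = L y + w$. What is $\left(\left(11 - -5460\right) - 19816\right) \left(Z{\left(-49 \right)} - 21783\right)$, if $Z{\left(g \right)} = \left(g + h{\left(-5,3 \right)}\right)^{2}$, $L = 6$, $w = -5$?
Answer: $201389455$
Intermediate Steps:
$h{\left(b,y \right)} = 15 - 18 y$ ($h{\left(b,y \right)} = - 3 \left(6 y - 5\right) = - 3 \left(-5 + 6 y\right) = 15 - 18 y$)
$Z{\left(g \right)} = \left(-39 + g\right)^{2}$ ($Z{\left(g \right)} = \left(g + \left(15 - 54\right)\right)^{2} = \left(g - 39\right)^{2} = \left(-39 + g\right)^{2}$)
$\left(\left(11 - -5460\right) - 19816\right) \left(Z{\left(-49 \right)} - 21783\right) = \left(\left(11 - -5460\right) - 19816\right) \left(\left(-39 - 49\right)^{2} - 21783\right) = \left(\left(11 + 5460\right) - 19816\right) \left(\left(-88\right)^{2} - 21783\right) = \left(5471 - 19816\right) \left(7744 - 21783\right) = \left(-14345\right) \left(-14039\right) = 201389455$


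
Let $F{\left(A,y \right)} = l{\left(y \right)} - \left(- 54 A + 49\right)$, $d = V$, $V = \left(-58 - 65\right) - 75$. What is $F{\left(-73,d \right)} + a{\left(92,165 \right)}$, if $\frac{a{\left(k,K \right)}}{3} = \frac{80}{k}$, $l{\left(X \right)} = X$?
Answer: $- \frac{96287}{23} \approx -4186.4$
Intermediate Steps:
$a{\left(k,K \right)} = \frac{240}{k}$ ($a{\left(k,K \right)} = 3 \frac{80}{k} = \frac{240}{k}$)
$V = -198$ ($V = -123 - 75 = -198$)
$d = -198$
$F{\left(A,y \right)} = -49 + y + 54 A$ ($F{\left(A,y \right)} = y - \left(- 54 A + 49\right) = y - \left(49 - 54 A\right) = y + \left(-49 + 54 A\right) = -49 + y + 54 A$)
$F{\left(-73,d \right)} + a{\left(92,165 \right)} = \left(-49 - 198 + 54 \left(-73\right)\right) + \frac{240}{92} = \left(-49 - 198 - 3942\right) + 240 \cdot \frac{1}{92} = -4189 + \frac{60}{23} = - \frac{96287}{23}$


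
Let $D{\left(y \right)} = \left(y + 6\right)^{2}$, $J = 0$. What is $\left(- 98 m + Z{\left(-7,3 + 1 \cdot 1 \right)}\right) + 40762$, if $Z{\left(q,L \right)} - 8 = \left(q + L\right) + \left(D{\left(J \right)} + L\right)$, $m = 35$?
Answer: $37377$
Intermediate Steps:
$D{\left(y \right)} = \left(6 + y\right)^{2}$
$Z{\left(q,L \right)} = 44 + q + 2 L$ ($Z{\left(q,L \right)} = 8 + \left(\left(q + L\right) + \left(\left(6 + 0\right)^{2} + L\right)\right) = 8 + \left(\left(L + q\right) + \left(6^{2} + L\right)\right) = 8 + \left(\left(L + q\right) + \left(36 + L\right)\right) = 8 + \left(36 + q + 2 L\right) = 44 + q + 2 L$)
$\left(- 98 m + Z{\left(-7,3 + 1 \cdot 1 \right)}\right) + 40762 = \left(\left(-98\right) 35 + \left(44 - 7 + 2 \left(3 + 1 \cdot 1\right)\right)\right) + 40762 = \left(-3430 + \left(44 - 7 + 2 \left(3 + 1\right)\right)\right) + 40762 = \left(-3430 + \left(44 - 7 + 2 \cdot 4\right)\right) + 40762 = \left(-3430 + \left(44 - 7 + 8\right)\right) + 40762 = \left(-3430 + 45\right) + 40762 = -3385 + 40762 = 37377$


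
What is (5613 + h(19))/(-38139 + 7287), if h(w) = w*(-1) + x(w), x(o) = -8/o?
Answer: -17713/97698 ≈ -0.18130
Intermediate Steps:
h(w) = -w - 8/w (h(w) = w*(-1) - 8/w = -w - 8/w)
(5613 + h(19))/(-38139 + 7287) = (5613 + (-1*19 - 8/19))/(-38139 + 7287) = (5613 + (-19 - 8*1/19))/(-30852) = (5613 + (-19 - 8/19))*(-1/30852) = (5613 - 369/19)*(-1/30852) = (106278/19)*(-1/30852) = -17713/97698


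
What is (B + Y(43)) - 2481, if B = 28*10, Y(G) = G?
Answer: -2158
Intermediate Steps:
B = 280
(B + Y(43)) - 2481 = (280 + 43) - 2481 = 323 - 2481 = -2158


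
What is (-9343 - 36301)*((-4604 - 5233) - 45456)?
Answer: 2523793692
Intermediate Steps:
(-9343 - 36301)*((-4604 - 5233) - 45456) = -45644*(-9837 - 45456) = -45644*(-55293) = 2523793692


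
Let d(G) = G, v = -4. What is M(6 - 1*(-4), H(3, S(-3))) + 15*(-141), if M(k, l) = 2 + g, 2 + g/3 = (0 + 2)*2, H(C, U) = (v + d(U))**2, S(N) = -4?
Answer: -2107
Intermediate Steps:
H(C, U) = (-4 + U)**2
g = 6 (g = -6 + 3*((0 + 2)*2) = -6 + 3*(2*2) = -6 + 3*4 = -6 + 12 = 6)
M(k, l) = 8 (M(k, l) = 2 + 6 = 8)
M(6 - 1*(-4), H(3, S(-3))) + 15*(-141) = 8 + 15*(-141) = 8 - 2115 = -2107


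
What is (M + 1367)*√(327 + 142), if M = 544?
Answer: 1911*√469 ≈ 41385.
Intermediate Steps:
(M + 1367)*√(327 + 142) = (544 + 1367)*√(327 + 142) = 1911*√469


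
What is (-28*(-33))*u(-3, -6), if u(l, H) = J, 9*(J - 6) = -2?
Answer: 16016/3 ≈ 5338.7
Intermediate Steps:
J = 52/9 (J = 6 + (⅑)*(-2) = 6 - 2/9 = 52/9 ≈ 5.7778)
u(l, H) = 52/9
(-28*(-33))*u(-3, -6) = -28*(-33)*(52/9) = 924*(52/9) = 16016/3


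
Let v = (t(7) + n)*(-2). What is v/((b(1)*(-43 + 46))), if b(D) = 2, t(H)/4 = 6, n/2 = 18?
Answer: -20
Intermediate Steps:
n = 36 (n = 2*18 = 36)
t(H) = 24 (t(H) = 4*6 = 24)
v = -120 (v = (24 + 36)*(-2) = 60*(-2) = -120)
v/((b(1)*(-43 + 46))) = -120*1/(2*(-43 + 46)) = -120/(2*3) = -120/6 = -120*⅙ = -20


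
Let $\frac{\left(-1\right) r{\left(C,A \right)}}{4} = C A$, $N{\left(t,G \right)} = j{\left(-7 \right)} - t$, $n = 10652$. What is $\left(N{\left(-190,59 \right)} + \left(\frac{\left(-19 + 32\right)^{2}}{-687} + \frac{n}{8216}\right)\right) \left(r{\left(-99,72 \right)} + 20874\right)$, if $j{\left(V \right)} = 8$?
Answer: $\frac{2311921296329}{235183} \approx 9.8303 \cdot 10^{6}$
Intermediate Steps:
$N{\left(t,G \right)} = 8 - t$
$r{\left(C,A \right)} = - 4 A C$ ($r{\left(C,A \right)} = - 4 C A = - 4 A C$)
$\left(N{\left(-190,59 \right)} + \left(\frac{\left(-19 + 32\right)^{2}}{-687} + \frac{n}{8216}\right)\right) \left(r{\left(-99,72 \right)} + 20874\right) = \left(\left(8 - -190\right) + \left(\frac{\left(-19 + 32\right)^{2}}{-687} + \frac{10652}{8216}\right)\right) \left(\left(-4\right) 72 \left(-99\right) + 20874\right) = \left(\left(8 + 190\right) + \left(13^{2} \left(- \frac{1}{687}\right) + 10652 \cdot \frac{1}{8216}\right)\right) \left(28512 + 20874\right) = \left(198 + \left(169 \left(- \frac{1}{687}\right) + \frac{2663}{2054}\right)\right) 49386 = \left(198 + \left(- \frac{169}{687} + \frac{2663}{2054}\right)\right) 49386 = \left(198 + \frac{1482355}{1411098}\right) 49386 = \frac{280879759}{1411098} \cdot 49386 = \frac{2311921296329}{235183}$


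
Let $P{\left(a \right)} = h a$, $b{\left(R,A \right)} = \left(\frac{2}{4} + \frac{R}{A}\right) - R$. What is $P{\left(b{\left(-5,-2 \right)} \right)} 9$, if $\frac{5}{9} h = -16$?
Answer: $- \frac{10368}{5} \approx -2073.6$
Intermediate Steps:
$b{\left(R,A \right)} = \frac{1}{2} - R + \frac{R}{A}$ ($b{\left(R,A \right)} = \left(2 \cdot \frac{1}{4} + \frac{R}{A}\right) - R = \left(\frac{1}{2} + \frac{R}{A}\right) - R = \frac{1}{2} - R + \frac{R}{A}$)
$h = - \frac{144}{5}$ ($h = \frac{9}{5} \left(-16\right) = - \frac{144}{5} \approx -28.8$)
$P{\left(a \right)} = - \frac{144 a}{5}$
$P{\left(b{\left(-5,-2 \right)} \right)} 9 = - \frac{144 \left(\frac{1}{2} - -5 - \frac{5}{-2}\right)}{5} \cdot 9 = - \frac{144 \left(\frac{1}{2} + 5 - - \frac{5}{2}\right)}{5} \cdot 9 = - \frac{144 \left(\frac{1}{2} + 5 + \frac{5}{2}\right)}{5} \cdot 9 = \left(- \frac{144}{5}\right) 8 \cdot 9 = \left(- \frac{1152}{5}\right) 9 = - \frac{10368}{5}$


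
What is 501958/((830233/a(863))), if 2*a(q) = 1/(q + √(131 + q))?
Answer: 216594877/617506549575 - 250979*√994/617506549575 ≈ 0.00033794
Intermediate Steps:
a(q) = 1/(2*(q + √(131 + q)))
501958/((830233/a(863))) = 501958/((830233/((1/(2*(863 + √(131 + 863))))))) = 501958/((830233/((1/(2*(863 + √994)))))) = 501958/((830233*(1726 + 2*√994))) = 501958/(1432982158 + 1660466*√994)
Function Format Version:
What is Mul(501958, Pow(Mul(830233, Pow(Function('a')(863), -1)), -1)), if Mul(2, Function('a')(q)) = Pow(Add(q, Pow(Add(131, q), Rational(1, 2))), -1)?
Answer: Add(Rational(216594877, 617506549575), Mul(Rational(-250979, 617506549575), Pow(994, Rational(1, 2)))) ≈ 0.00033794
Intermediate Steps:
Function('a')(q) = Mul(Rational(1, 2), Pow(Add(q, Pow(Add(131, q), Rational(1, 2))), -1))
Mul(501958, Pow(Mul(830233, Pow(Function('a')(863), -1)), -1)) = Mul(501958, Pow(Mul(830233, Pow(Mul(Rational(1, 2), Pow(Add(863, Pow(Add(131, 863), Rational(1, 2))), -1)), -1)), -1)) = Mul(501958, Pow(Mul(830233, Pow(Mul(Rational(1, 2), Pow(Add(863, Pow(994, Rational(1, 2))), -1)), -1)), -1)) = Mul(501958, Pow(Mul(830233, Add(1726, Mul(2, Pow(994, Rational(1, 2))))), -1)) = Mul(501958, Pow(Add(1432982158, Mul(1660466, Pow(994, Rational(1, 2)))), -1))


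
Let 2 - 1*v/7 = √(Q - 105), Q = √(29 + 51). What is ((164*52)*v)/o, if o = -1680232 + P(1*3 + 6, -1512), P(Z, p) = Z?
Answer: -119392/1680223 + 59696*I*√(105 - 4*√5)/1680223 ≈ -0.071057 + 0.34821*I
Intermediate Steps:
o = -1680223 (o = -1680232 + (1*3 + 6) = -1680232 + (3 + 6) = -1680232 + 9 = -1680223)
Q = 4*√5 (Q = √80 = 4*√5 ≈ 8.9443)
v = 14 - 7*√(-105 + 4*√5) (v = 14 - 7*√(4*√5 - 105) = 14 - 7*√(-105 + 4*√5) ≈ 14.0 - 68.606*I)
((164*52)*v)/o = ((164*52)*(14 - 7*√(-105 + 4*√5)))/(-1680223) = (8528*(14 - 7*√(-105 + 4*√5)))*(-1/1680223) = (119392 - 59696*√(-105 + 4*√5))*(-1/1680223) = -119392/1680223 + 59696*√(-105 + 4*√5)/1680223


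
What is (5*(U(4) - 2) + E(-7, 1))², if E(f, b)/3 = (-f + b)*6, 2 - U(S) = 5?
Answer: 14161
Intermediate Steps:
U(S) = -3 (U(S) = 2 - 1*5 = 2 - 5 = -3)
E(f, b) = -18*f + 18*b (E(f, b) = 3*((-f + b)*6) = 3*((b - f)*6) = 3*(-6*f + 6*b) = -18*f + 18*b)
(5*(U(4) - 2) + E(-7, 1))² = (5*(-3 - 2) + (-18*(-7) + 18*1))² = (5*(-5) + (126 + 18))² = (-25 + 144)² = 119² = 14161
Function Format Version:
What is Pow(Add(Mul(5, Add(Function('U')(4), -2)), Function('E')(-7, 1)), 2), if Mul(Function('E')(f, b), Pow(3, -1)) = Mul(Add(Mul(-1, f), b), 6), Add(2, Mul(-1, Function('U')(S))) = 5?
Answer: 14161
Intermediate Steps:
Function('U')(S) = -3 (Function('U')(S) = Add(2, Mul(-1, 5)) = Add(2, -5) = -3)
Function('E')(f, b) = Add(Mul(-18, f), Mul(18, b)) (Function('E')(f, b) = Mul(3, Mul(Add(Mul(-1, f), b), 6)) = Mul(3, Mul(Add(b, Mul(-1, f)), 6)) = Mul(3, Add(Mul(-6, f), Mul(6, b))) = Add(Mul(-18, f), Mul(18, b)))
Pow(Add(Mul(5, Add(Function('U')(4), -2)), Function('E')(-7, 1)), 2) = Pow(Add(Mul(5, Add(-3, -2)), Add(Mul(-18, -7), Mul(18, 1))), 2) = Pow(Add(Mul(5, -5), Add(126, 18)), 2) = Pow(Add(-25, 144), 2) = Pow(119, 2) = 14161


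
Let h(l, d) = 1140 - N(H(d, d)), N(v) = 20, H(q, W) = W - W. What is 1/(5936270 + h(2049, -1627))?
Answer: 1/5937390 ≈ 1.6842e-7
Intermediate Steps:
H(q, W) = 0
h(l, d) = 1120 (h(l, d) = 1140 - 1*20 = 1140 - 20 = 1120)
1/(5936270 + h(2049, -1627)) = 1/(5936270 + 1120) = 1/5937390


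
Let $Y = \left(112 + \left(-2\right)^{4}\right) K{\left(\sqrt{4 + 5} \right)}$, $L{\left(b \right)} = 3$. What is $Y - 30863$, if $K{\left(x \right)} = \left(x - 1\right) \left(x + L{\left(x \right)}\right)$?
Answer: $-29327$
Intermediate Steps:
$K{\left(x \right)} = \left(-1 + x\right) \left(3 + x\right)$ ($K{\left(x \right)} = \left(x - 1\right) \left(x + 3\right) = \left(-1 + x\right) \left(3 + x\right)$)
$Y = 1536$ ($Y = \left(112 + \left(-2\right)^{4}\right) \left(-3 + \left(\sqrt{4 + 5}\right)^{2} + 2 \sqrt{4 + 5}\right) = \left(112 + 16\right) \left(-3 + \left(\sqrt{9}\right)^{2} + 2 \sqrt{9}\right) = 128 \left(-3 + 3^{2} + 2 \cdot 3\right) = 128 \left(-3 + 9 + 6\right) = 128 \cdot 12 = 1536$)
$Y - 30863 = 1536 - 30863 = -29327$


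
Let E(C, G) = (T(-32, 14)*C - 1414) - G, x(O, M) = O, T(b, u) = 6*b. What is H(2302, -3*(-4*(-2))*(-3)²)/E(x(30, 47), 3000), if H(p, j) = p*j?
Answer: 248616/5087 ≈ 48.873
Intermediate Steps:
E(C, G) = -1414 - G - 192*C (E(C, G) = ((6*(-32))*C - 1414) - G = (-192*C - 1414) - G = (-1414 - 192*C) - G = -1414 - G - 192*C)
H(p, j) = j*p
H(2302, -3*(-4*(-2))*(-3)²)/E(x(30, 47), 3000) = (-3*(-4*(-2))*(-3)²*2302)/(-1414 - 1*3000 - 192*30) = (-24*9*2302)/(-1414 - 3000 - 5760) = (-3*72*2302)/(-10174) = -216*2302*(-1/10174) = -497232*(-1/10174) = 248616/5087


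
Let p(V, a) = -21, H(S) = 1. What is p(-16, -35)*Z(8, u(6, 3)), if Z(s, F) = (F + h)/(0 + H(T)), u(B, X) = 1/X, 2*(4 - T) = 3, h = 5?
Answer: -112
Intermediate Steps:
T = 5/2 (T = 4 - ½*3 = 4 - 3/2 = 5/2 ≈ 2.5000)
Z(s, F) = 5 + F (Z(s, F) = (F + 5)/(0 + 1) = (5 + F)/1 = (5 + F)*1 = 5 + F)
p(-16, -35)*Z(8, u(6, 3)) = -21*(5 + 1/3) = -21*(5 + ⅓) = -21*16/3 = -112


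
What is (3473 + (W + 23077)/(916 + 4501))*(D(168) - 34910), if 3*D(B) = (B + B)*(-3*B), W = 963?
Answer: -1720936317598/5417 ≈ -3.1769e+8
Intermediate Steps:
D(B) = -2*B**2 (D(B) = ((B + B)*(-3*B))/3 = ((2*B)*(-3*B))/3 = (-6*B**2)/3 = -2*B**2)
(3473 + (W + 23077)/(916 + 4501))*(D(168) - 34910) = (3473 + (963 + 23077)/(916 + 4501))*(-2*168**2 - 34910) = (3473 + 24040/5417)*(-2*28224 - 34910) = (3473 + 24040*(1/5417))*(-56448 - 34910) = (3473 + 24040/5417)*(-91358) = (18837281/5417)*(-91358) = -1720936317598/5417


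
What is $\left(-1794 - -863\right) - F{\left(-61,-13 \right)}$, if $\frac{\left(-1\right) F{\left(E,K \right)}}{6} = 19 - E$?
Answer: $-451$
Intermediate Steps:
$F{\left(E,K \right)} = -114 + 6 E$ ($F{\left(E,K \right)} = - 6 \left(19 - E\right) = -114 + 6 E$)
$\left(-1794 - -863\right) - F{\left(-61,-13 \right)} = \left(-1794 - -863\right) - \left(-114 + 6 \left(-61\right)\right) = \left(-1794 + 863\right) - \left(-114 - 366\right) = -931 - -480 = -931 + 480 = -451$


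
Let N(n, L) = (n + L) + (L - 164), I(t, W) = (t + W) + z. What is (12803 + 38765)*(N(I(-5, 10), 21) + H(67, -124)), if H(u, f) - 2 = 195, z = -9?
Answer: 3661328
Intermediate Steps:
H(u, f) = 197 (H(u, f) = 2 + 195 = 197)
I(t, W) = -9 + W + t (I(t, W) = (t + W) - 9 = (W + t) - 9 = -9 + W + t)
N(n, L) = -164 + n + 2*L (N(n, L) = (L + n) + (-164 + L) = -164 + n + 2*L)
(12803 + 38765)*(N(I(-5, 10), 21) + H(67, -124)) = (12803 + 38765)*((-164 + (-9 + 10 - 5) + 2*21) + 197) = 51568*((-164 - 4 + 42) + 197) = 51568*(-126 + 197) = 51568*71 = 3661328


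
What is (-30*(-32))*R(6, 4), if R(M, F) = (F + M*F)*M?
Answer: 161280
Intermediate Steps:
R(M, F) = M*(F + F*M) (R(M, F) = (F + F*M)*M = M*(F + F*M))
(-30*(-32))*R(6, 4) = (-30*(-32))*(4*6*(1 + 6)) = 960*(4*6*7) = 960*168 = 161280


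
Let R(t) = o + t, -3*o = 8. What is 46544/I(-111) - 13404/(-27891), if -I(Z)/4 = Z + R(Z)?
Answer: 163775554/3133089 ≈ 52.273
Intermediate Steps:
o = -8/3 (o = -⅓*8 = -8/3 ≈ -2.6667)
R(t) = -8/3 + t
I(Z) = 32/3 - 8*Z (I(Z) = -4*(Z + (-8/3 + Z)) = -4*(-8/3 + 2*Z) = 32/3 - 8*Z)
46544/I(-111) - 13404/(-27891) = 46544/(32/3 - 8*(-111)) - 13404/(-27891) = 46544/(32/3 + 888) - 13404*(-1/27891) = 46544/(2696/3) + 4468/9297 = 46544*(3/2696) + 4468/9297 = 17454/337 + 4468/9297 = 163775554/3133089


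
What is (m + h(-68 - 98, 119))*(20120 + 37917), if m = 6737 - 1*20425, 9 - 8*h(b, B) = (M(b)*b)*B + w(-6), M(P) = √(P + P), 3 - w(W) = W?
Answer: -794410456 + 573231449*I*√83/2 ≈ -7.9441e+8 + 2.6112e+9*I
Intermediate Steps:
w(W) = 3 - W
M(P) = √2*√P (M(P) = √(2*P) = √2*√P)
h(b, B) = -B*√2*b^(3/2)/8 (h(b, B) = 9/8 - (((√2*√b)*b)*B + (3 - 1*(-6)))/8 = 9/8 - ((√2*b^(3/2))*B + (3 + 6))/8 = 9/8 - (B*√2*b^(3/2) + 9)/8 = 9/8 - (9 + B*√2*b^(3/2))/8 = 9/8 + (-9/8 - B*√2*b^(3/2)/8) = -B*√2*b^(3/2)/8)
m = -13688 (m = 6737 - 20425 = -13688)
(m + h(-68 - 98, 119))*(20120 + 37917) = (-13688 - ⅛*119*√2*(-68 - 98)^(3/2))*(20120 + 37917) = (-13688 - ⅛*119*√2*(-166)^(3/2))*58037 = (-13688 - ⅛*119*√2*(-166*I*√166))*58037 = (-13688 + 9877*I*√83/2)*58037 = -794410456 + 573231449*I*√83/2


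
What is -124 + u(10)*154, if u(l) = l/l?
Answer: 30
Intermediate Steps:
u(l) = 1
-124 + u(10)*154 = -124 + 1*154 = -124 + 154 = 30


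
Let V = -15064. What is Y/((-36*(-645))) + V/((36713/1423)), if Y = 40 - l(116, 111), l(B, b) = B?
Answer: -124437095507/213118965 ≈ -583.89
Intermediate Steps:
Y = -76 (Y = 40 - 1*116 = 40 - 116 = -76)
Y/((-36*(-645))) + V/((36713/1423)) = -76/((-36*(-645))) - 15064/(36713/1423) = -76/23220 - 15064/(36713*(1/1423)) = -76*1/23220 - 15064/36713/1423 = -19/5805 - 15064*1423/36713 = -19/5805 - 21436072/36713 = -124437095507/213118965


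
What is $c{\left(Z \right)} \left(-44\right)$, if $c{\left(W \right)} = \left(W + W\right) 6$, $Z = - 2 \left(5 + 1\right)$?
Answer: $6336$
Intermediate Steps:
$Z = -12$ ($Z = \left(-2\right) 6 = -12$)
$c{\left(W \right)} = 12 W$ ($c{\left(W \right)} = 2 W 6 = 12 W$)
$c{\left(Z \right)} \left(-44\right) = 12 \left(-12\right) \left(-44\right) = \left(-144\right) \left(-44\right) = 6336$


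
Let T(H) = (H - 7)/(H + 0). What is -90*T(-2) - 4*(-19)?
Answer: -329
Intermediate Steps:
T(H) = (-7 + H)/H
-90*T(-2) - 4*(-19) = -90*(-7 - 2)/(-2) - 4*(-19) = -(-45)*(-9) + 76 = -90*9/2 + 76 = -405 + 76 = -329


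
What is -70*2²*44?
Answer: -12320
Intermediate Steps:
-70*2²*44 = -70*4*44 = -280*44 = -12320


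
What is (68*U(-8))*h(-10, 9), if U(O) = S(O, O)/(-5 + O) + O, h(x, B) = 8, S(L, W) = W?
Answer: -52224/13 ≈ -4017.2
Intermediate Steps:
U(O) = O + O/(-5 + O) (U(O) = O/(-5 + O) + O = O + O/(-5 + O))
(68*U(-8))*h(-10, 9) = (68*(-8*(-4 - 8)/(-5 - 8)))*8 = (68*(-8*(-12)/(-13)))*8 = (68*(-8*(-1/13)*(-12)))*8 = (68*(-96/13))*8 = -6528/13*8 = -52224/13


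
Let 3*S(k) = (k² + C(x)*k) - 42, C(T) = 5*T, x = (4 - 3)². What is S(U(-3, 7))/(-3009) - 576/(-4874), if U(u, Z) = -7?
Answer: 2668012/21998799 ≈ 0.12128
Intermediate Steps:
x = 1 (x = 1² = 1)
S(k) = -14 + k²/3 + 5*k/3 (S(k) = ((k² + (5*1)*k) - 42)/3 = ((k² + 5*k) - 42)/3 = (-42 + k² + 5*k)/3 = -14 + k²/3 + 5*k/3)
S(U(-3, 7))/(-3009) - 576/(-4874) = (-14 + (⅓)*(-7)² + (5/3)*(-7))/(-3009) - 576/(-4874) = (-14 + (⅓)*49 - 35/3)*(-1/3009) - 576*(-1/4874) = (-14 + 49/3 - 35/3)*(-1/3009) + 288/2437 = -28/3*(-1/3009) + 288/2437 = 28/9027 + 288/2437 = 2668012/21998799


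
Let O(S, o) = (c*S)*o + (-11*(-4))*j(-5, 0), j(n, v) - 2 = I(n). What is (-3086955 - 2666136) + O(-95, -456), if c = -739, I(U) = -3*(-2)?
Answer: -37766219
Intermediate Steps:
I(U) = 6
j(n, v) = 8 (j(n, v) = 2 + 6 = 8)
O(S, o) = 352 - 739*S*o (O(S, o) = (-739*S)*o - 11*(-4)*8 = -739*S*o + 44*8 = -739*S*o + 352 = 352 - 739*S*o)
(-3086955 - 2666136) + O(-95, -456) = (-3086955 - 2666136) + (352 - 739*(-95)*(-456)) = -5753091 + (352 - 32013480) = -5753091 - 32013128 = -37766219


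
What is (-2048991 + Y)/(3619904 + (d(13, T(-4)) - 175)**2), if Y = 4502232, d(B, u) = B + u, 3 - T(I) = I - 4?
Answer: 817747/1214235 ≈ 0.67347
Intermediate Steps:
T(I) = 7 - I (T(I) = 3 - (I - 4) = 3 - (-4 + I) = 3 + (4 - I) = 7 - I)
(-2048991 + Y)/(3619904 + (d(13, T(-4)) - 175)**2) = (-2048991 + 4502232)/(3619904 + ((13 + (7 - 1*(-4))) - 175)**2) = 2453241/(3619904 + ((13 + (7 + 4)) - 175)**2) = 2453241/(3619904 + ((13 + 11) - 175)**2) = 2453241/(3619904 + (24 - 175)**2) = 2453241/(3619904 + (-151)**2) = 2453241/(3619904 + 22801) = 2453241/3642705 = 2453241*(1/3642705) = 817747/1214235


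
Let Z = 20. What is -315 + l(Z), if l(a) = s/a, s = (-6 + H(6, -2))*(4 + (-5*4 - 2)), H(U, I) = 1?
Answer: -621/2 ≈ -310.50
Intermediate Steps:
s = 90 (s = (-6 + 1)*(4 + (-5*4 - 2)) = -5*(4 + (-20 - 2)) = -5*(4 - 22) = -5*(-18) = 90)
l(a) = 90/a
-315 + l(Z) = -315 + 90/20 = -315 + 90*(1/20) = -315 + 9/2 = -621/2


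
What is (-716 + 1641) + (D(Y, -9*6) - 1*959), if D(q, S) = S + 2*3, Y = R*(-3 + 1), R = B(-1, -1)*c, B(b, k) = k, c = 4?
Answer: -82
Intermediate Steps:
R = -4 (R = -1*4 = -4)
Y = 8 (Y = -4*(-3 + 1) = -4*(-2) = 8)
D(q, S) = 6 + S (D(q, S) = S + 6 = 6 + S)
(-716 + 1641) + (D(Y, -9*6) - 1*959) = (-716 + 1641) + ((6 - 9*6) - 1*959) = 925 + ((6 - 54) - 959) = 925 + (-48 - 959) = 925 - 1007 = -82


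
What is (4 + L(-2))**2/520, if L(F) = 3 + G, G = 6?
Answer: 13/40 ≈ 0.32500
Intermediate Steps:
L(F) = 9 (L(F) = 3 + 6 = 9)
(4 + L(-2))**2/520 = (4 + 9)**2/520 = 13**2*(1/520) = 169*(1/520) = 13/40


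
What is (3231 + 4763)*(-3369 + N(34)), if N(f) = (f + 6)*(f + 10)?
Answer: -12862346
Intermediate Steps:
N(f) = (6 + f)*(10 + f)
(3231 + 4763)*(-3369 + N(34)) = (3231 + 4763)*(-3369 + (60 + 34² + 16*34)) = 7994*(-3369 + (60 + 1156 + 544)) = 7994*(-3369 + 1760) = 7994*(-1609) = -12862346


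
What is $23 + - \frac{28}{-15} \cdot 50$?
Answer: $\frac{349}{3} \approx 116.33$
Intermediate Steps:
$23 + - \frac{28}{-15} \cdot 50 = 23 + \left(-28\right) \left(- \frac{1}{15}\right) 50 = 23 + \frac{28}{15} \cdot 50 = 23 + \frac{280}{3} = \frac{349}{3}$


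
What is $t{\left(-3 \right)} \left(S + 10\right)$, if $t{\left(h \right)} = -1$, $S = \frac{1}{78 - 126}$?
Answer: $- \frac{479}{48} \approx -9.9792$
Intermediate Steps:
$S = - \frac{1}{48}$ ($S = \frac{1}{-48} = - \frac{1}{48} \approx -0.020833$)
$t{\left(-3 \right)} \left(S + 10\right) = - (- \frac{1}{48} + 10) = \left(-1\right) \frac{479}{48} = - \frac{479}{48}$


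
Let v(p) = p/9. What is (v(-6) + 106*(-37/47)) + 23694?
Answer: 3328994/141 ≈ 23610.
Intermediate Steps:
v(p) = p/9 (v(p) = p*(⅑) = p/9)
(v(-6) + 106*(-37/47)) + 23694 = ((⅑)*(-6) + 106*(-37/47)) + 23694 = (-⅔ + 106*(-37*1/47)) + 23694 = (-⅔ + 106*(-37/47)) + 23694 = (-⅔ - 3922/47) + 23694 = -11860/141 + 23694 = 3328994/141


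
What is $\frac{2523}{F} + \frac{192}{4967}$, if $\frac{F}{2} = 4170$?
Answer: $\frac{4711007}{13808260} \approx 0.34117$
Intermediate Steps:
$F = 8340$ ($F = 2 \cdot 4170 = 8340$)
$\frac{2523}{F} + \frac{192}{4967} = \frac{2523}{8340} + \frac{192}{4967} = 2523 \cdot \frac{1}{8340} + 192 \cdot \frac{1}{4967} = \frac{841}{2780} + \frac{192}{4967} = \frac{4711007}{13808260}$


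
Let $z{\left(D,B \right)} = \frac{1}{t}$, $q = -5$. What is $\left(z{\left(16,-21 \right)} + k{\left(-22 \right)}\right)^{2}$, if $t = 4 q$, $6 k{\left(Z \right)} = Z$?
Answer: $\frac{49729}{3600} \approx 13.814$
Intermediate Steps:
$k{\left(Z \right)} = \frac{Z}{6}$
$t = -20$ ($t = 4 \left(-5\right) = -20$)
$z{\left(D,B \right)} = - \frac{1}{20}$ ($z{\left(D,B \right)} = \frac{1}{-20} = - \frac{1}{20}$)
$\left(z{\left(16,-21 \right)} + k{\left(-22 \right)}\right)^{2} = \left(- \frac{1}{20} + \frac{1}{6} \left(-22\right)\right)^{2} = \left(- \frac{1}{20} - \frac{11}{3}\right)^{2} = \left(- \frac{223}{60}\right)^{2} = \frac{49729}{3600}$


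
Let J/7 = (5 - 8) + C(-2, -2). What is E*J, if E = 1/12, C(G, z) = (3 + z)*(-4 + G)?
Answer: -21/4 ≈ -5.2500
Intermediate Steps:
C(G, z) = (-4 + G)*(3 + z)
E = 1/12 ≈ 0.083333
J = -63 (J = 7*((5 - 8) + (-12 - 4*(-2) + 3*(-2) - 2*(-2))) = 7*(-3 + (-12 + 8 - 6 + 4)) = 7*(-3 - 6) = 7*(-9) = -63)
E*J = (1/12)*(-63) = -21/4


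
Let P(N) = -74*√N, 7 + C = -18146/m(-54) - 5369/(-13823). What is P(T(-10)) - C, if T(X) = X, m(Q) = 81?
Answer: 258234910/1119663 - 74*I*√10 ≈ 230.64 - 234.01*I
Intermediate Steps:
C = -258234910/1119663 (C = -7 + (-18146/81 - 5369/(-13823)) = -7 + (-18146*1/81 - 5369*(-1/13823)) = -7 + (-18146/81 + 5369/13823) = -7 - 250397269/1119663 = -258234910/1119663 ≈ -230.64)
P(T(-10)) - C = -74*I*√10 - 1*(-258234910/1119663) = -74*I*√10 + 258234910/1119663 = 258234910/1119663 - 74*I*√10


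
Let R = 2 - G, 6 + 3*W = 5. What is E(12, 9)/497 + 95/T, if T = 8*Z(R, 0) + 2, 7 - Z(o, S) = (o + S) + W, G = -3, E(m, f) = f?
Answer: 142203/30814 ≈ 4.6149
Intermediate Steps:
W = -⅓ (W = -2 + (⅓)*5 = -2 + 5/3 = -⅓ ≈ -0.33333)
R = 5 (R = 2 - 1*(-3) = 2 + 3 = 5)
Z(o, S) = 22/3 - S - o (Z(o, S) = 7 - ((o + S) - ⅓) = 7 - ((S + o) - ⅓) = 7 - (-⅓ + S + o) = 7 + (⅓ - S - o) = 22/3 - S - o)
T = 62/3 (T = 8*(22/3 - 1*0 - 1*5) + 2 = 8*(22/3 + 0 - 5) + 2 = 8*(7/3) + 2 = 56/3 + 2 = 62/3 ≈ 20.667)
E(12, 9)/497 + 95/T = 9/497 + 95/(62/3) = 9*(1/497) + 95*(3/62) = 9/497 + 285/62 = 142203/30814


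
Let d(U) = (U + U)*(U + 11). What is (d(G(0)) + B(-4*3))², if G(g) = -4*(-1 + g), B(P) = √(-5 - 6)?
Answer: (120 + I*√11)² ≈ 14389.0 + 795.99*I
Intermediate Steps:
B(P) = I*√11 (B(P) = √(-11) = I*√11)
G(g) = 4 - 4*g
d(U) = 2*U*(11 + U) (d(U) = (2*U)*(11 + U) = 2*U*(11 + U))
(d(G(0)) + B(-4*3))² = (2*(4 - 4*0)*(11 + (4 - 4*0)) + I*√11)² = (2*(4 + 0)*(11 + (4 + 0)) + I*√11)² = (2*4*(11 + 4) + I*√11)² = (2*4*15 + I*√11)² = (120 + I*√11)²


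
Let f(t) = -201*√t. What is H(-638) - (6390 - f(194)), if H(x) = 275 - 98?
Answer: -6213 - 201*√194 ≈ -9012.6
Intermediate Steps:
H(x) = 177
H(-638) - (6390 - f(194)) = 177 - (6390 - (-201)*√194) = 177 - (6390 + 201*√194) = 177 + (-6390 - 201*√194) = -6213 - 201*√194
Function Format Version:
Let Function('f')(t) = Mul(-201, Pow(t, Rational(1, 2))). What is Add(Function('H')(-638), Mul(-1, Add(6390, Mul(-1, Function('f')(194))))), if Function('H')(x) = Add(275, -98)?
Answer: Add(-6213, Mul(-201, Pow(194, Rational(1, 2)))) ≈ -9012.6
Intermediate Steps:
Function('H')(x) = 177
Add(Function('H')(-638), Mul(-1, Add(6390, Mul(-1, Function('f')(194))))) = Add(177, Mul(-1, Add(6390, Mul(-1, Mul(-201, Pow(194, Rational(1, 2))))))) = Add(177, Mul(-1, Add(6390, Mul(201, Pow(194, Rational(1, 2)))))) = Add(177, Add(-6390, Mul(-201, Pow(194, Rational(1, 2))))) = Add(-6213, Mul(-201, Pow(194, Rational(1, 2))))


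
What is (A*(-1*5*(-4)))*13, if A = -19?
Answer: -4940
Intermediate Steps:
(A*(-1*5*(-4)))*13 = -19*(-1*5)*(-4)*13 = -(-95)*(-4)*13 = -19*20*13 = -380*13 = -4940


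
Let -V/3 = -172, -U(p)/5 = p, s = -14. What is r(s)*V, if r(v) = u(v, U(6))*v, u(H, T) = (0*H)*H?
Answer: 0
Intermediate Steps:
U(p) = -5*p
u(H, T) = 0 (u(H, T) = 0*H = 0)
V = 516 (V = -3*(-172) = 516)
r(v) = 0 (r(v) = 0*v = 0)
r(s)*V = 0*516 = 0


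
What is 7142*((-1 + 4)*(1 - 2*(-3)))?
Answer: 149982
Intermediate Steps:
7142*((-1 + 4)*(1 - 2*(-3))) = 7142*(3*(1 + 6)) = 7142*(3*7) = 7142*21 = 149982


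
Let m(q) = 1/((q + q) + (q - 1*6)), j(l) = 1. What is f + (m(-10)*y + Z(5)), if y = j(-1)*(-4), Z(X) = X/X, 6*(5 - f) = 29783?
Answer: -89239/18 ≈ -4957.7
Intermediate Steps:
f = -29753/6 (f = 5 - ⅙*29783 = 5 - 29783/6 = -29753/6 ≈ -4958.8)
Z(X) = 1
y = -4 (y = 1*(-4) = -4)
m(q) = 1/(-6 + 3*q) (m(q) = 1/(2*q + (q - 6)) = 1/(2*q + (-6 + q)) = 1/(-6 + 3*q))
f + (m(-10)*y + Z(5)) = -29753/6 + ((1/(3*(-2 - 10)))*(-4) + 1) = -29753/6 + (((⅓)/(-12))*(-4) + 1) = -29753/6 + (((⅓)*(-1/12))*(-4) + 1) = -29753/6 + (-1/36*(-4) + 1) = -29753/6 + (⅑ + 1) = -29753/6 + 10/9 = -89239/18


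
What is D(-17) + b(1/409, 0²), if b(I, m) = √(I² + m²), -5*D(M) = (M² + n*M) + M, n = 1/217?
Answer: -24132778/443765 ≈ -54.382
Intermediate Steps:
n = 1/217 ≈ 0.0046083
D(M) = -218*M/1085 - M²/5 (D(M) = -((M² + M/217) + M)/5 = -(M² + 218*M/217)/5 = -218*M/1085 - M²/5)
D(-17) + b(1/409, 0²) = -1/1085*(-17)*(218 + 217*(-17)) + √((1/409)² + (0²)²) = -1/1085*(-17)*(218 - 3689) + √((1/409)² + 0²) = -1/1085*(-17)*(-3471) + √(1/167281 + 0) = -59007/1085 + √(1/167281) = -59007/1085 + 1/409 = -24132778/443765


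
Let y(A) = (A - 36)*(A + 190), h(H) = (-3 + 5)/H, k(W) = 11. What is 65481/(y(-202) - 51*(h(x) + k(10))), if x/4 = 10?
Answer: 436540/15283 ≈ 28.564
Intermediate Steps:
x = 40 (x = 4*10 = 40)
h(H) = 2/H
y(A) = (-36 + A)*(190 + A)
65481/(y(-202) - 51*(h(x) + k(10))) = 65481/((-6840 + (-202)² + 154*(-202)) - 51*(2/40 + 11)) = 65481/((-6840 + 40804 - 31108) - 51*(2*(1/40) + 11)) = 65481/(2856 - 51*(1/20 + 11)) = 65481/(2856 - 51*221/20) = 65481/(2856 - 11271/20) = 65481/(45849/20) = 65481*(20/45849) = 436540/15283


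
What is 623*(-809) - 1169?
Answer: -505176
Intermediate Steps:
623*(-809) - 1169 = -504007 - 1169 = -505176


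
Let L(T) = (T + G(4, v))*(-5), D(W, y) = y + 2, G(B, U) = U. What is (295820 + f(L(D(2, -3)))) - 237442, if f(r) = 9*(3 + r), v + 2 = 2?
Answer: 58450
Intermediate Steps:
v = 0 (v = -2 + 2 = 0)
D(W, y) = 2 + y
L(T) = -5*T (L(T) = (T + 0)*(-5) = T*(-5) = -5*T)
f(r) = 27 + 9*r
(295820 + f(L(D(2, -3)))) - 237442 = (295820 + (27 + 9*(-5*(2 - 3)))) - 237442 = (295820 + (27 + 9*(-5*(-1)))) - 237442 = (295820 + (27 + 9*5)) - 237442 = (295820 + (27 + 45)) - 237442 = (295820 + 72) - 237442 = 295892 - 237442 = 58450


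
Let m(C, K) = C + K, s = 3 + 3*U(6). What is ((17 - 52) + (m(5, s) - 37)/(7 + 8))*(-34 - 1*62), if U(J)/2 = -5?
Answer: 18688/5 ≈ 3737.6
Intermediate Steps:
U(J) = -10 (U(J) = 2*(-5) = -10)
s = -27 (s = 3 + 3*(-10) = 3 - 30 = -27)
((17 - 52) + (m(5, s) - 37)/(7 + 8))*(-34 - 1*62) = ((17 - 52) + ((5 - 27) - 37)/(7 + 8))*(-34 - 1*62) = (-35 + (-22 - 37)/15)*(-34 - 62) = (-35 - 59*1/15)*(-96) = (-35 - 59/15)*(-96) = -584/15*(-96) = 18688/5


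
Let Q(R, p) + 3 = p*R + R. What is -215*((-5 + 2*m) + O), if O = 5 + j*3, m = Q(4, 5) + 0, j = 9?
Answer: -14835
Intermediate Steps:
Q(R, p) = -3 + R + R*p (Q(R, p) = -3 + (p*R + R) = -3 + (R*p + R) = -3 + (R + R*p) = -3 + R + R*p)
m = 21 (m = (-3 + 4 + 4*5) + 0 = (-3 + 4 + 20) + 0 = 21 + 0 = 21)
O = 32 (O = 5 + 9*3 = 5 + 27 = 32)
-215*((-5 + 2*m) + O) = -215*((-5 + 2*21) + 32) = -215*((-5 + 42) + 32) = -215*(37 + 32) = -215*69 = -14835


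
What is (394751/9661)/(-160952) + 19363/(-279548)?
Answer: -444396904563/6392429345192 ≈ -0.069519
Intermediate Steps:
(394751/9661)/(-160952) + 19363/(-279548) = (394751*(1/9661))*(-1/160952) + 19363*(-1/279548) = (394751/9661)*(-1/160952) - 1139/16444 = -394751/1554957272 - 1139/16444 = -444396904563/6392429345192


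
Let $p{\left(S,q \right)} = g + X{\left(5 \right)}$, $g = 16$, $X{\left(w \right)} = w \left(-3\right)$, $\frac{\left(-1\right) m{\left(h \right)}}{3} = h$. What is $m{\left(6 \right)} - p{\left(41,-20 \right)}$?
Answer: $-19$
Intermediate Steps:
$m{\left(h \right)} = - 3 h$
$X{\left(w \right)} = - 3 w$
$p{\left(S,q \right)} = 1$ ($p{\left(S,q \right)} = 16 - 15 = 1$)
$m{\left(6 \right)} - p{\left(41,-20 \right)} = \left(-3\right) 6 - 1 = -18 - 1 = -19$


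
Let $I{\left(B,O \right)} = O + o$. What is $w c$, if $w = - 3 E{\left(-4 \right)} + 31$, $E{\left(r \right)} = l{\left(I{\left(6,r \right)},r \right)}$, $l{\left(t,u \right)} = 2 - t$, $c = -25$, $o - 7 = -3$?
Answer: $-625$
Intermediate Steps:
$o = 4$ ($o = 7 - 3 = 4$)
$I{\left(B,O \right)} = 4 + O$ ($I{\left(B,O \right)} = O + 4 = 4 + O$)
$E{\left(r \right)} = -2 - r$ ($E{\left(r \right)} = 2 - \left(4 + r\right) = -2 - r$)
$w = 25$ ($w = - 3 \left(-2 - -4\right) + 31 = - 3 \left(-2 + 4\right) + 31 = \left(-3\right) 2 + 31 = -6 + 31 = 25$)
$w c = 25 \left(-25\right) = -625$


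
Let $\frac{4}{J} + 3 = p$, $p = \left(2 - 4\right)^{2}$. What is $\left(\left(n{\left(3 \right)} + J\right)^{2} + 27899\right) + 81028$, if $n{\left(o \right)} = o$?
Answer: $108976$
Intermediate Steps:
$p = 4$ ($p = \left(-2\right)^{2} = 4$)
$J = 4$ ($J = \frac{4}{-3 + 4} = \frac{4}{1} = 4 \cdot 1 = 4$)
$\left(\left(n{\left(3 \right)} + J\right)^{2} + 27899\right) + 81028 = \left(\left(3 + 4\right)^{2} + 27899\right) + 81028 = \left(7^{2} + 27899\right) + 81028 = \left(49 + 27899\right) + 81028 = 27948 + 81028 = 108976$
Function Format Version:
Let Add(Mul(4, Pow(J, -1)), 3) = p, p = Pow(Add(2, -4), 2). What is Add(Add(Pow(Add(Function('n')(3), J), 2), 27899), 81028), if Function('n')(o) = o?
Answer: 108976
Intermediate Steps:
p = 4 (p = Pow(-2, 2) = 4)
J = 4 (J = Mul(4, Pow(Add(-3, 4), -1)) = Mul(4, Pow(1, -1)) = Mul(4, 1) = 4)
Add(Add(Pow(Add(Function('n')(3), J), 2), 27899), 81028) = Add(Add(Pow(Add(3, 4), 2), 27899), 81028) = Add(Add(Pow(7, 2), 27899), 81028) = Add(Add(49, 27899), 81028) = Add(27948, 81028) = 108976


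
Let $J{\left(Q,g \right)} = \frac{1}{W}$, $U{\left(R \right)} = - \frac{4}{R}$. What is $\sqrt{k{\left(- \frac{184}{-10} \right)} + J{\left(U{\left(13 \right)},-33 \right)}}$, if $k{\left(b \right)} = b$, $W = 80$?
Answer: $\frac{\sqrt{7365}}{20} \approx 4.291$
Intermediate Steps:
$J{\left(Q,g \right)} = \frac{1}{80}$
$\sqrt{k{\left(- \frac{184}{-10} \right)} + J{\left(U{\left(13 \right)},-33 \right)}} = \sqrt{- \frac{184}{-10} + \frac{1}{80}} = \sqrt{\left(-184\right) \left(- \frac{1}{10}\right) + \frac{1}{80}} = \sqrt{\frac{92}{5} + \frac{1}{80}} = \sqrt{\frac{1473}{80}} = \frac{\sqrt{7365}}{20}$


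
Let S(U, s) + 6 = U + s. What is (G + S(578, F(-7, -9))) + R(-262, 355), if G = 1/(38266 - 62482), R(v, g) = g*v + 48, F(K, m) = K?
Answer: -2237485753/24216 ≈ -92397.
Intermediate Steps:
R(v, g) = 48 + g*v
S(U, s) = -6 + U + s (S(U, s) = -6 + (U + s) = -6 + U + s)
G = -1/24216 (G = 1/(-24216) = -1/24216 ≈ -4.1295e-5)
(G + S(578, F(-7, -9))) + R(-262, 355) = (-1/24216 + (-6 + 578 - 7)) + (48 + 355*(-262)) = (-1/24216 + 565) + (48 - 93010) = 13682039/24216 - 92962 = -2237485753/24216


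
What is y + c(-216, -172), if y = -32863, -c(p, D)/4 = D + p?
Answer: -31311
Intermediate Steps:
c(p, D) = -4*D - 4*p (c(p, D) = -4*(D + p) = -4*D - 4*p)
y + c(-216, -172) = -32863 + (-4*(-172) - 4*(-216)) = -32863 + (688 + 864) = -32863 + 1552 = -31311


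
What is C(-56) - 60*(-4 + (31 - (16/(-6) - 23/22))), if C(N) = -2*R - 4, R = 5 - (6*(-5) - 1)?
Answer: -21106/11 ≈ -1918.7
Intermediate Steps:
R = 36 (R = 5 - (-30 - 1) = 5 - 1*(-31) = 5 + 31 = 36)
C(N) = -76 (C(N) = -2*36 - 4 = -72 - 4 = -76)
C(-56) - 60*(-4 + (31 - (16/(-6) - 23/22))) = -76 - 60*(-4 + (31 - (16/(-6) - 23/22))) = -76 - 60*(-4 + (31 - (16*(-⅙) - 23*1/22))) = -76 - 60*(-4 + (31 - (-8/3 - 23/22))) = -76 - 60*(-4 + (31 - 1*(-245/66))) = -76 - 60*(-4 + (31 + 245/66)) = -76 - 60*(-4 + 2291/66) = -76 - 60*2027/66 = -76 - 1*20270/11 = -76 - 20270/11 = -21106/11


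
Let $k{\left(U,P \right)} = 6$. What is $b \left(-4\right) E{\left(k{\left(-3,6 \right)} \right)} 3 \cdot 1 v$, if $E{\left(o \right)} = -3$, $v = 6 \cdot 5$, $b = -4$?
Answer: $-4320$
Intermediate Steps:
$v = 30$
$b \left(-4\right) E{\left(k{\left(-3,6 \right)} \right)} 3 \cdot 1 v = \left(-4\right) \left(-4\right) \left(-3\right) 3 \cdot 1 \cdot 30 = 16 \left(-3\right) 3 \cdot 30 = \left(-48\right) 90 = -4320$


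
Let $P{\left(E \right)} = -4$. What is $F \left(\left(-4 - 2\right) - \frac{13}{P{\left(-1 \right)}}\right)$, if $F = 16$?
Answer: $-44$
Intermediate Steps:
$F \left(\left(-4 - 2\right) - \frac{13}{P{\left(-1 \right)}}\right) = 16 \left(\left(-4 - 2\right) - \frac{13}{-4}\right) = 16 \left(\left(-4 - 2\right) - - \frac{13}{4}\right) = 16 \left(-6 + \frac{13}{4}\right) = 16 \left(- \frac{11}{4}\right) = -44$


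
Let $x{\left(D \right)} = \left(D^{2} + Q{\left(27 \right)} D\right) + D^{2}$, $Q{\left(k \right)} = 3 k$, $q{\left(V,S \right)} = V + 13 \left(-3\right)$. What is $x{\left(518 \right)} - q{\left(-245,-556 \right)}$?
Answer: $578890$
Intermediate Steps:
$q{\left(V,S \right)} = -39 + V$ ($q{\left(V,S \right)} = V - 39 = -39 + V$)
$x{\left(D \right)} = 2 D^{2} + 81 D$ ($x{\left(D \right)} = \left(D^{2} + 3 \cdot 27 D\right) + D^{2} = \left(D^{2} + 81 D\right) + D^{2} = 2 D^{2} + 81 D$)
$x{\left(518 \right)} - q{\left(-245,-556 \right)} = 518 \left(81 + 2 \cdot 518\right) - \left(-39 - 245\right) = 518 \left(81 + 1036\right) - -284 = 518 \cdot 1117 + 284 = 578606 + 284 = 578890$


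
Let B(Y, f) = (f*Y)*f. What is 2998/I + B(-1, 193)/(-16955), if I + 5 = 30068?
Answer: 1170647777/509718165 ≈ 2.2967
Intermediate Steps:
I = 30063 (I = -5 + 30068 = 30063)
B(Y, f) = Y*f**2 (B(Y, f) = (Y*f)*f = Y*f**2)
2998/I + B(-1, 193)/(-16955) = 2998/30063 - 1*193**2/(-16955) = 2998*(1/30063) - 1*37249*(-1/16955) = 2998/30063 - 37249*(-1/16955) = 2998/30063 + 37249/16955 = 1170647777/509718165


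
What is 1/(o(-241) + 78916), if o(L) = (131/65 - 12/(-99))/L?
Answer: 516945/40795227037 ≈ 1.2672e-5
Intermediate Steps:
o(L) = 4583/(2145*L) (o(L) = (131*(1/65) - 12*(-1/99))/L = (131/65 + 4/33)/L = 4583/(2145*L))
1/(o(-241) + 78916) = 1/((4583/2145)/(-241) + 78916) = 1/((4583/2145)*(-1/241) + 78916) = 1/(-4583/516945 + 78916) = 1/(40795227037/516945) = 516945/40795227037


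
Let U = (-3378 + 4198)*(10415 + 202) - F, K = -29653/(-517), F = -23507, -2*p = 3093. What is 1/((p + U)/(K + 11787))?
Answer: 12247064/9024649117 ≈ 0.0013571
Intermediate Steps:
p = -3093/2 (p = -½*3093 = -3093/2 ≈ -1546.5)
K = 29653/517 (K = -29653*(-1/517) = 29653/517 ≈ 57.356)
U = 8729447 (U = (-3378 + 4198)*(10415 + 202) - 1*(-23507) = 820*10617 + 23507 = 8705940 + 23507 = 8729447)
1/((p + U)/(K + 11787)) = 1/((-3093/2 + 8729447)/(29653/517 + 11787)) = 1/(17455801/(2*(6123532/517))) = 1/((17455801/2)*(517/6123532)) = 1/(9024649117/12247064) = 12247064/9024649117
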